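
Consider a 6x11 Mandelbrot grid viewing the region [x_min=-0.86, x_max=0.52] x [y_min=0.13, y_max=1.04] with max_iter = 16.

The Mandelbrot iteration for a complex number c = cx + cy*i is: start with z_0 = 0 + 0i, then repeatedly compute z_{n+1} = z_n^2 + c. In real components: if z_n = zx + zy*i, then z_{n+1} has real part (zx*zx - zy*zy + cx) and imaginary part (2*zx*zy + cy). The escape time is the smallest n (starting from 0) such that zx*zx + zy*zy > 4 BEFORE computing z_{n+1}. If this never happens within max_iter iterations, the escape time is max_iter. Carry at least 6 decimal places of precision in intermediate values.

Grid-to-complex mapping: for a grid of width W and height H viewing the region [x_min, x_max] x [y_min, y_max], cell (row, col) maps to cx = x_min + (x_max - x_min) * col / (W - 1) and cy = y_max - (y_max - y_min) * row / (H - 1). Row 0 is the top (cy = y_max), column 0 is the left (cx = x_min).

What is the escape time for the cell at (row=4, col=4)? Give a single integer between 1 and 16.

z_0 = 0 + 0i, c = 0.2440 + 0.6760i
Iter 1: z = 0.2440 + 0.6760i, |z|^2 = 0.5165
Iter 2: z = -0.1534 + 1.0059i, |z|^2 = 1.0354
Iter 3: z = -0.7443 + 0.3673i, |z|^2 = 0.6889
Iter 4: z = 0.6630 + 0.1292i, |z|^2 = 0.4563
Iter 5: z = 0.6669 + 0.8474i, |z|^2 = 1.1628
Iter 6: z = -0.0293 + 1.8062i, |z|^2 = 3.2632
Iter 7: z = -3.0175 + 0.5701i, |z|^2 = 9.4305
Escaped at iteration 7

Answer: 7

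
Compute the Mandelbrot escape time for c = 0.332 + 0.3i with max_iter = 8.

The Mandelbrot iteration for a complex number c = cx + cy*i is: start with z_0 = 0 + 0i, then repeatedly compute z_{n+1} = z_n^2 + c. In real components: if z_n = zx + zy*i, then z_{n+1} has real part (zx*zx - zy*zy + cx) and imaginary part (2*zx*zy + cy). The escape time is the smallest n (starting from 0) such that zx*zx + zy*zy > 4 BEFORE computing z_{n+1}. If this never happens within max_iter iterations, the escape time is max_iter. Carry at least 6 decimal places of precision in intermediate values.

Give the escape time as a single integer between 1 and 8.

Answer: 8

Derivation:
z_0 = 0 + 0i, c = 0.3320 + 0.3000i
Iter 1: z = 0.3320 + 0.3000i, |z|^2 = 0.2002
Iter 2: z = 0.3522 + 0.4992i, |z|^2 = 0.3733
Iter 3: z = 0.2069 + 0.6517i, |z|^2 = 0.4675
Iter 4: z = -0.0499 + 0.5696i, |z|^2 = 0.3269
Iter 5: z = 0.0100 + 0.2432i, |z|^2 = 0.0592
Iter 6: z = 0.2730 + 0.3049i, |z|^2 = 0.1675
Iter 7: z = 0.3136 + 0.4664i, |z|^2 = 0.3159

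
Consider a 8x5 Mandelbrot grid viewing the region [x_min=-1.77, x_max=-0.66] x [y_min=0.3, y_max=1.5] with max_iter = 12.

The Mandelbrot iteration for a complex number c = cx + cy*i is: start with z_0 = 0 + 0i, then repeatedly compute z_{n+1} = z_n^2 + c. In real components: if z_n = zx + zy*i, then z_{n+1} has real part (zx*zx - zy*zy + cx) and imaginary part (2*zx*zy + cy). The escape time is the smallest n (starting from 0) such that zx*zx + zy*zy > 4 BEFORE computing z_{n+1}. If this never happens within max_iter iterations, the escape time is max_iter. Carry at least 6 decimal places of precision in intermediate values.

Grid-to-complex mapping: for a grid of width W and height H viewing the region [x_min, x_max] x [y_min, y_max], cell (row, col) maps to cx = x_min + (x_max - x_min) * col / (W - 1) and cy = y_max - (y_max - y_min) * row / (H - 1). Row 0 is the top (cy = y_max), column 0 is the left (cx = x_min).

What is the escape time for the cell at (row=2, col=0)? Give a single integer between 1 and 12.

z_0 = 0 + 0i, c = -1.7700 + 0.9000i
Iter 1: z = -1.7700 + 0.9000i, |z|^2 = 3.9429
Iter 2: z = 0.5529 + -2.2860i, |z|^2 = 5.5315
Escaped at iteration 2

Answer: 2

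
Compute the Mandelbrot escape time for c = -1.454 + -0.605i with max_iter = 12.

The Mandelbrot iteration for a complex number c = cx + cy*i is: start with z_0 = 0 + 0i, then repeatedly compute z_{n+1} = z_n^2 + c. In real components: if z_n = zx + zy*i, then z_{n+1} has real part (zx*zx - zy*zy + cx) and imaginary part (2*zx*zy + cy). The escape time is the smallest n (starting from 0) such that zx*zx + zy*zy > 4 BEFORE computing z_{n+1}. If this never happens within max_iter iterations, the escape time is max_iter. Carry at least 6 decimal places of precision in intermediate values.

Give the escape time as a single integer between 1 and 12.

Answer: 3

Derivation:
z_0 = 0 + 0i, c = -1.4540 + -0.6050i
Iter 1: z = -1.4540 + -0.6050i, |z|^2 = 2.4801
Iter 2: z = 0.2941 + 1.1543i, |z|^2 = 1.4190
Iter 3: z = -2.7000 + 0.0740i, |z|^2 = 7.2955
Escaped at iteration 3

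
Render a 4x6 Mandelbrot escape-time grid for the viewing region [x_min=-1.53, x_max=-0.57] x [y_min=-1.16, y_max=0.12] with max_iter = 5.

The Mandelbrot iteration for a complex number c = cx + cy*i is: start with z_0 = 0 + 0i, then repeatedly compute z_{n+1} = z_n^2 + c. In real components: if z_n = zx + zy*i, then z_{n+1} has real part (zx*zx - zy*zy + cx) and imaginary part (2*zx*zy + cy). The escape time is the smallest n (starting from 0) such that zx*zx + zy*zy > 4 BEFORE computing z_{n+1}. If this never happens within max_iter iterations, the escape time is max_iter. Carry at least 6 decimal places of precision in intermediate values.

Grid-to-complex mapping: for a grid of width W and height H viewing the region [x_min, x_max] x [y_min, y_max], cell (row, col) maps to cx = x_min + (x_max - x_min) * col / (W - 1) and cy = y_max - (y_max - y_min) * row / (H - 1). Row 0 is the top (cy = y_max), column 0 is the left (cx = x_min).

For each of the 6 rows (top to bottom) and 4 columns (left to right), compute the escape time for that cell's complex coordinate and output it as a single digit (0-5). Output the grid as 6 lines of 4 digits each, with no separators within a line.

Answer: 5555
5555
4555
3345
3334
2333

Derivation:
(row=0, col=0): c = -1.5300 + 0.1200i → escape time 5
(row=0, col=1): c = -1.2100 + 0.1200i → escape time 5
(row=0, col=2): c = -0.8900 + 0.1200i → escape time 5
(row=0, col=3): c = -0.5700 + 0.1200i → escape time 5
(row=1, col=0): c = -1.5300 + -0.1360i → escape time 5
(row=1, col=1): c = -1.2100 + -0.1360i → escape time 5
(row=1, col=2): c = -0.8900 + -0.1360i → escape time 5
(row=1, col=3): c = -0.5700 + -0.1360i → escape time 5
(row=2, col=0): c = -1.5300 + -0.3920i → escape time 4
(row=2, col=1): c = -1.2100 + -0.3920i → escape time 5
(row=2, col=2): c = -0.8900 + -0.3920i → escape time 5
(row=2, col=3): c = -0.5700 + -0.3920i → escape time 5
(row=3, col=0): c = -1.5300 + -0.6480i → escape time 3
(row=3, col=1): c = -1.2100 + -0.6480i → escape time 3
(row=3, col=2): c = -0.8900 + -0.6480i → escape time 4
(row=3, col=3): c = -0.5700 + -0.6480i → escape time 5
(row=4, col=0): c = -1.5300 + -0.9040i → escape time 3
(row=4, col=1): c = -1.2100 + -0.9040i → escape time 3
(row=4, col=2): c = -0.8900 + -0.9040i → escape time 3
(row=4, col=3): c = -0.5700 + -0.9040i → escape time 4
(row=5, col=0): c = -1.5300 + -1.1600i → escape time 2
(row=5, col=1): c = -1.2100 + -1.1600i → escape time 3
(row=5, col=2): c = -0.8900 + -1.1600i → escape time 3
(row=5, col=3): c = -0.5700 + -1.1600i → escape time 3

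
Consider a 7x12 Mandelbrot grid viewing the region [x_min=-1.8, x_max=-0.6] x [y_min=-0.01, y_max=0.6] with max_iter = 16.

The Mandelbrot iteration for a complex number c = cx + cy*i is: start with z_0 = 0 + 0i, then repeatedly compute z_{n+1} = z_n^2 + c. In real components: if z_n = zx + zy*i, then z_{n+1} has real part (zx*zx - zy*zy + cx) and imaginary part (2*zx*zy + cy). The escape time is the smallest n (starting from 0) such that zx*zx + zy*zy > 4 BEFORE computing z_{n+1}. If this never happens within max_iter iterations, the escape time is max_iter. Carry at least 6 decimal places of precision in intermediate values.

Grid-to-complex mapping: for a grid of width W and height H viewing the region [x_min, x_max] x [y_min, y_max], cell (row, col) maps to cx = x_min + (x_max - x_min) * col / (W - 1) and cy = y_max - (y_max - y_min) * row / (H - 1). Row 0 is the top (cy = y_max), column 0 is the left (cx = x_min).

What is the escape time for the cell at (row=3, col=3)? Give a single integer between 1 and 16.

Answer: 6

Derivation:
z_0 = 0 + 0i, c = -1.2000 + 0.4336i
Iter 1: z = -1.2000 + 0.4336i, |z|^2 = 1.6280
Iter 2: z = 0.0520 + -0.6071i, |z|^2 = 0.3713
Iter 3: z = -1.5659 + 0.3705i, |z|^2 = 2.5892
Iter 4: z = 1.1146 + -0.7268i, |z|^2 = 1.7706
Iter 5: z = -0.4859 + -1.1866i, |z|^2 = 1.6441
Iter 6: z = -2.3719 + 1.5868i, |z|^2 = 8.1438
Escaped at iteration 6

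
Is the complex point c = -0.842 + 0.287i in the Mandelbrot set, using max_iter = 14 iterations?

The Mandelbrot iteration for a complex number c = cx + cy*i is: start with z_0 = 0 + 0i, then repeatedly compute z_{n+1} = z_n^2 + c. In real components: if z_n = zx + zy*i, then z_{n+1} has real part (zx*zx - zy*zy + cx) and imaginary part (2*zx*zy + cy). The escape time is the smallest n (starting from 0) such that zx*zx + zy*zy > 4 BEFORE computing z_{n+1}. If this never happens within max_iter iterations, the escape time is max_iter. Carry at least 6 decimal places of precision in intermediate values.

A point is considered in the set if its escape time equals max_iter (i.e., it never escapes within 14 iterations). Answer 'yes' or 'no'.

Answer: no

Derivation:
z_0 = 0 + 0i, c = -0.8420 + 0.2870i
Iter 1: z = -0.8420 + 0.2870i, |z|^2 = 0.7913
Iter 2: z = -0.2154 + -0.1963i, |z|^2 = 0.0849
Iter 3: z = -0.8341 + 0.3716i, |z|^2 = 0.8339
Iter 4: z = -0.2843 + -0.3329i, |z|^2 = 0.1916
Iter 5: z = -0.8720 + 0.4763i, |z|^2 = 0.9872
Iter 6: z = -0.3085 + -0.5436i, |z|^2 = 0.3906
Iter 7: z = -1.0424 + 0.6223i, |z|^2 = 1.4738
Iter 8: z = -0.1428 + -1.0104i, |z|^2 = 1.0413
Iter 9: z = -1.8426 + 0.5756i, |z|^2 = 3.7263
Iter 10: z = 2.2217 + -1.8341i, |z|^2 = 8.2999
Escaped at iteration 10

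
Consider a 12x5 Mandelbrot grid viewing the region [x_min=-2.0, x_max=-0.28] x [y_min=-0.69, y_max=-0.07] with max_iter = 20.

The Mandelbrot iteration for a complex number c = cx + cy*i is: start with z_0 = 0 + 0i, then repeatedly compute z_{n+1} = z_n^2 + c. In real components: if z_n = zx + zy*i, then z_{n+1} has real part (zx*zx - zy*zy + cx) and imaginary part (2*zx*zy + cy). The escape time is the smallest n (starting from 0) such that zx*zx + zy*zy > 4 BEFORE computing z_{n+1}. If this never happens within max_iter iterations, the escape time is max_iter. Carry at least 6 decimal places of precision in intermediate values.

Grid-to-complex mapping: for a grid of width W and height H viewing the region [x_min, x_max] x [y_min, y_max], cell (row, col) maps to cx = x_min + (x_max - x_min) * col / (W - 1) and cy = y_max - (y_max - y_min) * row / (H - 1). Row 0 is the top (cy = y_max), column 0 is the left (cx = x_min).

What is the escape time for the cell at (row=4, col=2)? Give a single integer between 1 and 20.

z_0 = 0 + 0i, c = -1.6873 + -0.6900i
Iter 1: z = -1.6873 + -0.6900i, |z|^2 = 3.3230
Iter 2: z = 0.6835 + 1.6384i, |z|^2 = 3.1517
Iter 3: z = -3.9046 + 1.5498i, |z|^2 = 17.6474
Escaped at iteration 3

Answer: 3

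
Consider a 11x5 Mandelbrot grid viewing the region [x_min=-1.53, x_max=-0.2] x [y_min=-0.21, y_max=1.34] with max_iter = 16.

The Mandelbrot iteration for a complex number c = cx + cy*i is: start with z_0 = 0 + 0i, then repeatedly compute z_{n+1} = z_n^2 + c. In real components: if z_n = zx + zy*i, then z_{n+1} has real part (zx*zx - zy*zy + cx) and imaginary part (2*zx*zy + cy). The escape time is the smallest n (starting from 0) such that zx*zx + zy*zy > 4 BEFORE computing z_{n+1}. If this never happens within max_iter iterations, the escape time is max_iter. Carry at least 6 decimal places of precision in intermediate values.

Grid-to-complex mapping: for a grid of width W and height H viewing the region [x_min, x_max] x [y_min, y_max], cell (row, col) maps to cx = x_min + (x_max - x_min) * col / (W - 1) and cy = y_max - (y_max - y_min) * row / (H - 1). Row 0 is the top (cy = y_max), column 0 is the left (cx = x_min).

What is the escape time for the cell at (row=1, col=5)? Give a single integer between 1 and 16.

z_0 = 0 + 0i, c = -0.8650 + 0.9525i
Iter 1: z = -0.8650 + 0.9525i, |z|^2 = 1.6555
Iter 2: z = -1.0240 + -0.6953i, |z|^2 = 1.5321
Iter 3: z = -0.2998 + 2.3766i, |z|^2 = 5.7380
Escaped at iteration 3

Answer: 3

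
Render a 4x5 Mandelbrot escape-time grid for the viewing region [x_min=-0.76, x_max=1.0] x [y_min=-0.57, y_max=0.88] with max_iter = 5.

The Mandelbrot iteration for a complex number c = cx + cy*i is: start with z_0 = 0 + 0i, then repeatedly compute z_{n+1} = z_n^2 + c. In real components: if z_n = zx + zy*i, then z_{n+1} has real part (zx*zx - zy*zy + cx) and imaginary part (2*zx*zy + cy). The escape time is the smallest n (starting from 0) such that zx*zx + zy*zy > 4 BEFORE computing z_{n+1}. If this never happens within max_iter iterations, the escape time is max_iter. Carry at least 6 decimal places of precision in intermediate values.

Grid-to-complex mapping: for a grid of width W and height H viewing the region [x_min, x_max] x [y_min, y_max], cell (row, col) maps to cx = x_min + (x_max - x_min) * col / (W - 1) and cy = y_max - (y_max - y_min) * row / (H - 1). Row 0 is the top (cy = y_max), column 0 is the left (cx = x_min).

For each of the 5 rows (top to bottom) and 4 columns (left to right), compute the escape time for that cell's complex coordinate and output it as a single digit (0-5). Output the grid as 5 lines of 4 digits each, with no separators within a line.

Answer: 4532
5552
5552
5552
5552

Derivation:
(row=0, col=0): c = -0.7600 + 0.8800i → escape time 4
(row=0, col=1): c = -0.1733 + 0.8800i → escape time 5
(row=0, col=2): c = 0.4133 + 0.8800i → escape time 3
(row=0, col=3): c = 1.0000 + 0.8800i → escape time 2
(row=1, col=0): c = -0.7600 + 0.5175i → escape time 5
(row=1, col=1): c = -0.1733 + 0.5175i → escape time 5
(row=1, col=2): c = 0.4133 + 0.5175i → escape time 5
(row=1, col=3): c = 1.0000 + 0.5175i → escape time 2
(row=2, col=0): c = -0.7600 + 0.1550i → escape time 5
(row=2, col=1): c = -0.1733 + 0.1550i → escape time 5
(row=2, col=2): c = 0.4133 + 0.1550i → escape time 5
(row=2, col=3): c = 1.0000 + 0.1550i → escape time 2
(row=3, col=0): c = -0.7600 + -0.2075i → escape time 5
(row=3, col=1): c = -0.1733 + -0.2075i → escape time 5
(row=3, col=2): c = 0.4133 + -0.2075i → escape time 5
(row=3, col=3): c = 1.0000 + -0.2075i → escape time 2
(row=4, col=0): c = -0.7600 + -0.5700i → escape time 5
(row=4, col=1): c = -0.1733 + -0.5700i → escape time 5
(row=4, col=2): c = 0.4133 + -0.5700i → escape time 5
(row=4, col=3): c = 1.0000 + -0.5700i → escape time 2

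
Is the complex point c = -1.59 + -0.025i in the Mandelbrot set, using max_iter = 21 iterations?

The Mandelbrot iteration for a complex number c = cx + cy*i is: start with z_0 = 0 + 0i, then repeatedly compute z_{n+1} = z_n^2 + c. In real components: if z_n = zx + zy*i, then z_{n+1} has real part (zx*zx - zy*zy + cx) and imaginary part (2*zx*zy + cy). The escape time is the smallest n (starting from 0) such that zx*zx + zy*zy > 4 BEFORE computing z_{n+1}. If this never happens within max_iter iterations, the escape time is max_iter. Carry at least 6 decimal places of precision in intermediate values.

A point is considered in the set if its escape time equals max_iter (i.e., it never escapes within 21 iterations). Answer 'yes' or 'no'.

Answer: no

Derivation:
z_0 = 0 + 0i, c = -1.5900 + -0.0250i
Iter 1: z = -1.5900 + -0.0250i, |z|^2 = 2.5287
Iter 2: z = 0.9375 + 0.0545i, |z|^2 = 0.8818
Iter 3: z = -0.7141 + 0.0772i, |z|^2 = 0.5159
Iter 4: z = -1.0860 + -0.1352i, |z|^2 = 1.1977
Iter 5: z = -0.4289 + 0.2687i, |z|^2 = 0.2562
Iter 6: z = -1.4783 + -0.2555i, |z|^2 = 2.2506
Iter 7: z = 0.5300 + 0.7304i, |z|^2 = 0.8145
Iter 8: z = -1.8426 + 0.7493i, |z|^2 = 3.9567
Iter 9: z = 1.2439 + -2.7863i, |z|^2 = 9.3107
Escaped at iteration 9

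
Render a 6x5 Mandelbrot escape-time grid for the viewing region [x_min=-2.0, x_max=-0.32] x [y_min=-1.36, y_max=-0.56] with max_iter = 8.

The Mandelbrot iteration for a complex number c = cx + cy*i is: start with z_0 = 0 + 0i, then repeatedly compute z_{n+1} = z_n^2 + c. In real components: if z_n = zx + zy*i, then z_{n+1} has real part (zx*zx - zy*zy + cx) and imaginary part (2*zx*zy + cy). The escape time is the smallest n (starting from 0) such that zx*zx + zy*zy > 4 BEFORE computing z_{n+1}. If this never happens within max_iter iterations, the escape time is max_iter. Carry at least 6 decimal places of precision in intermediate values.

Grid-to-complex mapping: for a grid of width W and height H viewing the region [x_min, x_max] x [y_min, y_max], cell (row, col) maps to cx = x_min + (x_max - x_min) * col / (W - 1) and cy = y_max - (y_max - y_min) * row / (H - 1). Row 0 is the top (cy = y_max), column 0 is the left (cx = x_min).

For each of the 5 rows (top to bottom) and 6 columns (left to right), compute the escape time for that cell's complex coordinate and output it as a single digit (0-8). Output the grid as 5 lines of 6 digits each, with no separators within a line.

(row=0, col=0): c = -2.0000 + -0.5600i → escape time 1
(row=0, col=1): c = -1.6640 + -0.5600i → escape time 3
(row=0, col=2): c = -1.3280 + -0.5600i → escape time 3
(row=0, col=3): c = -0.9920 + -0.5600i → escape time 5
(row=0, col=4): c = -0.6560 + -0.5600i → escape time 8
(row=0, col=5): c = -0.3200 + -0.5600i → escape time 8
(row=1, col=0): c = -2.0000 + -0.7600i → escape time 1
(row=1, col=1): c = -1.6640 + -0.7600i → escape time 3
(row=1, col=2): c = -1.3280 + -0.7600i → escape time 3
(row=1, col=3): c = -0.9920 + -0.7600i → escape time 3
(row=1, col=4): c = -0.6560 + -0.7600i → escape time 4
(row=1, col=5): c = -0.3200 + -0.7600i → escape time 8
(row=2, col=0): c = -2.0000 + -0.9600i → escape time 1
(row=2, col=1): c = -1.6640 + -0.9600i → escape time 2
(row=2, col=2): c = -1.3280 + -0.9600i → escape time 3
(row=2, col=3): c = -0.9920 + -0.9600i → escape time 3
(row=2, col=4): c = -0.6560 + -0.9600i → escape time 4
(row=2, col=5): c = -0.3200 + -0.9600i → escape time 5
(row=3, col=0): c = -2.0000 + -1.1600i → escape time 1
(row=3, col=1): c = -1.6640 + -1.1600i → escape time 1
(row=3, col=2): c = -1.3280 + -1.1600i → escape time 2
(row=3, col=3): c = -0.9920 + -1.1600i → escape time 3
(row=3, col=4): c = -0.6560 + -1.1600i → escape time 3
(row=3, col=5): c = -0.3200 + -1.1600i → escape time 4
(row=4, col=0): c = -2.0000 + -1.3600i → escape time 1
(row=4, col=1): c = -1.6640 + -1.3600i → escape time 1
(row=4, col=2): c = -1.3280 + -1.3600i → escape time 2
(row=4, col=3): c = -0.9920 + -1.3600i → escape time 2
(row=4, col=4): c = -0.6560 + -1.3600i → escape time 2
(row=4, col=5): c = -0.3200 + -1.3600i → escape time 2

Answer: 133588
133348
123345
112334
112222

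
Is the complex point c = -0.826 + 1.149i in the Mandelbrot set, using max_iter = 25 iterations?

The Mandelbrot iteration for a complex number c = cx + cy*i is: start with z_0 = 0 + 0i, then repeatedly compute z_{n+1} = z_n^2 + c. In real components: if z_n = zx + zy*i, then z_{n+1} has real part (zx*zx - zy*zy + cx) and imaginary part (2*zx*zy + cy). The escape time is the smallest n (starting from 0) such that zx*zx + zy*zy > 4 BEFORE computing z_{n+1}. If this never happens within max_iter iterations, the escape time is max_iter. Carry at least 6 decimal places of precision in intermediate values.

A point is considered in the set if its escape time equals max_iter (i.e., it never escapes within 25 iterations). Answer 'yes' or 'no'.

Answer: no

Derivation:
z_0 = 0 + 0i, c = -0.8260 + 1.1490i
Iter 1: z = -0.8260 + 1.1490i, |z|^2 = 2.0025
Iter 2: z = -1.4639 + -0.7491i, |z|^2 = 2.7043
Iter 3: z = 0.7559 + 3.3424i, |z|^2 = 11.7429
Escaped at iteration 3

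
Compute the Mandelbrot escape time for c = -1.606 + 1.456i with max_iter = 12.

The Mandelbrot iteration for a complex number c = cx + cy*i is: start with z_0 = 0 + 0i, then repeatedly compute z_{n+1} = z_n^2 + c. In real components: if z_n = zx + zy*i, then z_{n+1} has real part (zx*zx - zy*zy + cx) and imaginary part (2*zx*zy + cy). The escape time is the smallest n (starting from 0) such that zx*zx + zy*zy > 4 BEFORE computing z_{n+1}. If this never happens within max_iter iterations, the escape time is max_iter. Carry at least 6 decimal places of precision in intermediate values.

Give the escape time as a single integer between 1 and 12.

Answer: 1

Derivation:
z_0 = 0 + 0i, c = -1.6060 + 1.4560i
Iter 1: z = -1.6060 + 1.4560i, |z|^2 = 4.6992
Escaped at iteration 1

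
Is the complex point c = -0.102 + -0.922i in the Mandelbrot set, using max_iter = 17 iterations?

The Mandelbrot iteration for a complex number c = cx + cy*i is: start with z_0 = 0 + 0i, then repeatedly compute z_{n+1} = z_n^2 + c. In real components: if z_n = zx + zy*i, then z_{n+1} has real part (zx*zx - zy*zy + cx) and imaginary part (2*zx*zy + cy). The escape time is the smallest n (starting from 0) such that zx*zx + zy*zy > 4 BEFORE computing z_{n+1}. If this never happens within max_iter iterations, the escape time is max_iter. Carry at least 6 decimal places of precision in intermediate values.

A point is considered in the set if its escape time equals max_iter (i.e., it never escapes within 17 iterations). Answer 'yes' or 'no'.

z_0 = 0 + 0i, c = -0.1020 + -0.9220i
Iter 1: z = -0.1020 + -0.9220i, |z|^2 = 0.8605
Iter 2: z = -0.9417 + -0.7339i, |z|^2 = 1.4254
Iter 3: z = 0.2461 + 0.4602i, |z|^2 = 0.2724
Iter 4: z = -0.2532 + -0.6954i, |z|^2 = 0.5478
Iter 5: z = -0.5215 + -0.5698i, |z|^2 = 0.5967
Iter 6: z = -0.1547 + -0.3277i, |z|^2 = 0.1313
Iter 7: z = -0.1854 + -0.8206i, |z|^2 = 0.7078
Iter 8: z = -0.7410 + -0.6176i, |z|^2 = 0.9306
Iter 9: z = 0.0657 + -0.0066i, |z|^2 = 0.0044
Iter 10: z = -0.0977 + -0.9229i, |z|^2 = 0.8612
Iter 11: z = -0.9441 + -0.7416i, |z|^2 = 1.4414
Iter 12: z = 0.2394 + 0.4784i, |z|^2 = 0.2861
Iter 13: z = -0.2735 + -0.6930i, |z|^2 = 0.5550
Iter 14: z = -0.5074 + -0.5429i, |z|^2 = 0.5522
Iter 15: z = -0.1393 + -0.3711i, |z|^2 = 0.1571
Iter 16: z = -0.2203 + -0.8186i, |z|^2 = 0.7187
Did not escape in 17 iterations → in set

Answer: yes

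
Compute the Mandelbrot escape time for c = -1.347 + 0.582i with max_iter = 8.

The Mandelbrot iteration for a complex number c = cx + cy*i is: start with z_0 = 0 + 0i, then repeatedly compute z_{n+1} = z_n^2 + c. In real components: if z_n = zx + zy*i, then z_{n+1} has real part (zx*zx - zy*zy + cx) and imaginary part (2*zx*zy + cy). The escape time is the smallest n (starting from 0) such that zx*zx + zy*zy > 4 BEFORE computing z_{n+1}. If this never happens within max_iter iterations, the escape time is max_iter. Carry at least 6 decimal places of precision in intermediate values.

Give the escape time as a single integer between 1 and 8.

Answer: 3

Derivation:
z_0 = 0 + 0i, c = -1.3470 + 0.5820i
Iter 1: z = -1.3470 + 0.5820i, |z|^2 = 2.1531
Iter 2: z = 0.1287 + -0.9859i, |z|^2 = 0.9886
Iter 3: z = -2.3025 + 0.3283i, |z|^2 = 5.4091
Escaped at iteration 3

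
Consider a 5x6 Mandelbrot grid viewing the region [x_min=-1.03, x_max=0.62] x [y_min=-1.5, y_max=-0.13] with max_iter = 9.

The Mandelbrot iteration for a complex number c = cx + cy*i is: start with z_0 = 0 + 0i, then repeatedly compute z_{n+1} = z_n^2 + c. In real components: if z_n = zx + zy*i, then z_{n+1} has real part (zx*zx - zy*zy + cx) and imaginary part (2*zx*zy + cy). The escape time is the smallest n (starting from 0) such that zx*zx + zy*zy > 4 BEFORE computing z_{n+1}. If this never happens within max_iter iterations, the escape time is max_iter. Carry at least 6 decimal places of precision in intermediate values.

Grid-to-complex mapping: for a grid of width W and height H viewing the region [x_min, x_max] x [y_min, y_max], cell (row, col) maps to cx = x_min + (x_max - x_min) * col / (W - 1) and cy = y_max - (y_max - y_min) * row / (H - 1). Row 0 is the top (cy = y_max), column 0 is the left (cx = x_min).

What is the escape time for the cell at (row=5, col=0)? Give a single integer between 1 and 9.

z_0 = 0 + 0i, c = -1.0300 + -1.5000i
Iter 1: z = -1.0300 + -1.5000i, |z|^2 = 3.3109
Iter 2: z = -2.2191 + 1.5900i, |z|^2 = 7.4525
Escaped at iteration 2

Answer: 2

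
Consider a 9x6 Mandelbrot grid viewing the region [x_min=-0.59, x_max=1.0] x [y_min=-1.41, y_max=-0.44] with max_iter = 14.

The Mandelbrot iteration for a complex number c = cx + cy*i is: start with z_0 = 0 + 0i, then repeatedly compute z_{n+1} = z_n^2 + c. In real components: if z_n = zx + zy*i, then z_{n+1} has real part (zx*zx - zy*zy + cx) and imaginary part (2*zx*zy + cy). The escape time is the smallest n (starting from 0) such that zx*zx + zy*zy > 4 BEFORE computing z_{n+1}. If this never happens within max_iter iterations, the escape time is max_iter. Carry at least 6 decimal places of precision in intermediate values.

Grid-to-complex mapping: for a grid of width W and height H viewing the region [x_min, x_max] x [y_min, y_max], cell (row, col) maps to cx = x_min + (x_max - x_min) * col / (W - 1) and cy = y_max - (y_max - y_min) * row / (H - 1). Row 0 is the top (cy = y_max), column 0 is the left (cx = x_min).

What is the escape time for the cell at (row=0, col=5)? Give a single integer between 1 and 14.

z_0 = 0 + 0i, c = 0.4037 + -0.4400i
Iter 1: z = 0.4037 + -0.4400i, |z|^2 = 0.3566
Iter 2: z = 0.3732 + -0.7953i, |z|^2 = 0.7718
Iter 3: z = -0.0895 + -1.0336i, |z|^2 = 1.0762
Iter 4: z = -0.6565 + -0.2550i, |z|^2 = 0.4960
Iter 5: z = 0.7697 + -0.1052i, |z|^2 = 0.6035
Iter 6: z = 0.9851 + -0.6020i, |z|^2 = 1.3328
Iter 7: z = 1.0118 + -1.6260i, |z|^2 = 3.6676
Iter 8: z = -1.2162 + -3.7304i, |z|^2 = 15.3952
Escaped at iteration 8

Answer: 8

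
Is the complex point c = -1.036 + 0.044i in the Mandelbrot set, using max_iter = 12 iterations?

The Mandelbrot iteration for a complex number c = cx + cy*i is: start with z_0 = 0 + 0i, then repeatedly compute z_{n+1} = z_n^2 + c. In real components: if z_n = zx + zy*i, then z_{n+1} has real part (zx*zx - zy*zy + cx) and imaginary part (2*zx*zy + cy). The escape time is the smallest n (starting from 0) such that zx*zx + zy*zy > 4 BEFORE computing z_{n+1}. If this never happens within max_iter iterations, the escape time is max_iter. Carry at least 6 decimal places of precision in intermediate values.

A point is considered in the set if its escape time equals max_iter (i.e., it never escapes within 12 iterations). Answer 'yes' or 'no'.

z_0 = 0 + 0i, c = -1.0360 + 0.0440i
Iter 1: z = -1.0360 + 0.0440i, |z|^2 = 1.0752
Iter 2: z = 0.0354 + -0.0472i, |z|^2 = 0.0035
Iter 3: z = -1.0370 + 0.0407i, |z|^2 = 1.0770
Iter 4: z = 0.0377 + -0.0403i, |z|^2 = 0.0030
Iter 5: z = -1.0362 + 0.0410i, |z|^2 = 1.0754
Iter 6: z = 0.0361 + -0.0409i, |z|^2 = 0.0030
Iter 7: z = -1.0364 + 0.0411i, |z|^2 = 1.0758
Iter 8: z = 0.0364 + -0.0411i, |z|^2 = 0.0030
Iter 9: z = -1.0364 + 0.0410i, |z|^2 = 1.0757
Iter 10: z = 0.0364 + -0.0410i, |z|^2 = 0.0030
Iter 11: z = -1.0364 + 0.0410i, |z|^2 = 1.0757
Did not escape in 12 iterations → in set

Answer: yes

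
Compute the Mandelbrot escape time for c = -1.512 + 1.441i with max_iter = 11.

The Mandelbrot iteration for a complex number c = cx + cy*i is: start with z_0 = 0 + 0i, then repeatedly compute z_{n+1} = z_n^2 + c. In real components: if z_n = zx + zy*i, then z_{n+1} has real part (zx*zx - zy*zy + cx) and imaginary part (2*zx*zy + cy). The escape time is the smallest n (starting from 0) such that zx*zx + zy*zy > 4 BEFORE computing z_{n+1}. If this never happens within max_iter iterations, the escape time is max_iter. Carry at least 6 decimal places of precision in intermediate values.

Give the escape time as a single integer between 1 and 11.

z_0 = 0 + 0i, c = -1.5120 + 1.4410i
Iter 1: z = -1.5120 + 1.4410i, |z|^2 = 4.3626
Escaped at iteration 1

Answer: 1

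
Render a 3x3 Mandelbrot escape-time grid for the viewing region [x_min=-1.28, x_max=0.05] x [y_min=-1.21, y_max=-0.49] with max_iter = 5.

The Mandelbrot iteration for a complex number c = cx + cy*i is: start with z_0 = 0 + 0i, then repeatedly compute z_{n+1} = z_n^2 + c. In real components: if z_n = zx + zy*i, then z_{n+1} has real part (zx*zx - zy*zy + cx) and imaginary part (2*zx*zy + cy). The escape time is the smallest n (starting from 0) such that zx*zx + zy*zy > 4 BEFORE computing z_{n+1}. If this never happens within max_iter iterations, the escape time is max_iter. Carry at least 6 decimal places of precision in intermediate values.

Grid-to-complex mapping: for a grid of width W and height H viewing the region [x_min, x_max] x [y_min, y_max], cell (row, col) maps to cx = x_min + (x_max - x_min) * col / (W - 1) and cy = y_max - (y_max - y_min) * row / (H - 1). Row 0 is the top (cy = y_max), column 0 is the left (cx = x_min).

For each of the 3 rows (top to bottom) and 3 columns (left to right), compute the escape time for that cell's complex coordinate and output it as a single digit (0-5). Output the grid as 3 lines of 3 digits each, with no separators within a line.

(row=0, col=0): c = -1.2800 + -0.4900i → escape time 4
(row=0, col=1): c = -0.6150 + -0.4900i → escape time 5
(row=0, col=2): c = 0.0500 + -0.4900i → escape time 5
(row=1, col=0): c = -1.2800 + -0.8500i → escape time 3
(row=1, col=1): c = -0.6150 + -0.8500i → escape time 4
(row=1, col=2): c = 0.0500 + -0.8500i → escape time 5
(row=2, col=0): c = -1.2800 + -1.2100i → escape time 2
(row=2, col=1): c = -0.6150 + -1.2100i → escape time 3
(row=2, col=2): c = 0.0500 + -1.2100i → escape time 3

Answer: 455
345
233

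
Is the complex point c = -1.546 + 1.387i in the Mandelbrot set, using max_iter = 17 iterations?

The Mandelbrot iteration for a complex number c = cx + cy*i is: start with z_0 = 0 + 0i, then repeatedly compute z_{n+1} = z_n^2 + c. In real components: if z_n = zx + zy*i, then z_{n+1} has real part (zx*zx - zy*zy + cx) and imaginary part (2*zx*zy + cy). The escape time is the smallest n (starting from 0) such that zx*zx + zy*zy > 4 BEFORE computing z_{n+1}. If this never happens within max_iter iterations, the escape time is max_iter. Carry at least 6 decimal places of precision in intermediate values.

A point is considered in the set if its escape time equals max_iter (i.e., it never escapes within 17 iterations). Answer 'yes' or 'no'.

z_0 = 0 + 0i, c = -1.5460 + 1.3870i
Iter 1: z = -1.5460 + 1.3870i, |z|^2 = 4.3139
Escaped at iteration 1

Answer: no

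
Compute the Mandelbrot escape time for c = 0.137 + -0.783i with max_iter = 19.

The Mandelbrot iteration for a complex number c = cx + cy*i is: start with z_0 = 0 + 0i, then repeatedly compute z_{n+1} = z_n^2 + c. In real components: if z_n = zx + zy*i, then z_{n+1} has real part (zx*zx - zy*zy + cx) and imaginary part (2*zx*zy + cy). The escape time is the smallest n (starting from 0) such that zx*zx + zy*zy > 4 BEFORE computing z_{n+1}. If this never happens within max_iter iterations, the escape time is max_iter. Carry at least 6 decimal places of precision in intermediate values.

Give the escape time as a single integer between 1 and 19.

z_0 = 0 + 0i, c = 0.1370 + -0.7830i
Iter 1: z = 0.1370 + -0.7830i, |z|^2 = 0.6319
Iter 2: z = -0.4573 + -0.9975i, |z|^2 = 1.2042
Iter 3: z = -0.6489 + 0.1294i, |z|^2 = 0.4379
Iter 4: z = 0.5414 + -0.9509i, |z|^2 = 1.1974
Iter 5: z = -0.4742 + -1.8127i, |z|^2 = 3.5106
Iter 6: z = -2.9239 + 0.9360i, |z|^2 = 9.4253
Escaped at iteration 6

Answer: 6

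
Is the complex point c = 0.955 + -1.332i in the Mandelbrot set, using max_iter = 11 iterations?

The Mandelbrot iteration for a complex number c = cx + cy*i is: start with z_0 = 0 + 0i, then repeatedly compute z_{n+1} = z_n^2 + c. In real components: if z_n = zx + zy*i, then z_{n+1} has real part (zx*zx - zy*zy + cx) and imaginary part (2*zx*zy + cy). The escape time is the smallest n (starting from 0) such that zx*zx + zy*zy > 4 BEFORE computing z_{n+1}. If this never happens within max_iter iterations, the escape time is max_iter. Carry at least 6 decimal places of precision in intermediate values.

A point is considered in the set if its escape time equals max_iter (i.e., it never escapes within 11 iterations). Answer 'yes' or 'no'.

Answer: no

Derivation:
z_0 = 0 + 0i, c = 0.9550 + -1.3320i
Iter 1: z = 0.9550 + -1.3320i, |z|^2 = 2.6862
Iter 2: z = 0.0928 + -3.8761i, |z|^2 = 15.0329
Escaped at iteration 2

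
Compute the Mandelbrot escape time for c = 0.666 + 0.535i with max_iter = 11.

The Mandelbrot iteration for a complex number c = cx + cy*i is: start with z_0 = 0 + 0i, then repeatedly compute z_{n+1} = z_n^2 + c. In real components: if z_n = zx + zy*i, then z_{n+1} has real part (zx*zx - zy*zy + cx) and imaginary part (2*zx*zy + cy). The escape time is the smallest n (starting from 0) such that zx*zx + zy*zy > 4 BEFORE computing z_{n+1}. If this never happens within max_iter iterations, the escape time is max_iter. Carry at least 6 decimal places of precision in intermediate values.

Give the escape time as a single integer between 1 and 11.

z_0 = 0 + 0i, c = 0.6660 + 0.5350i
Iter 1: z = 0.6660 + 0.5350i, |z|^2 = 0.7298
Iter 2: z = 0.8233 + 1.2476i, |z|^2 = 2.2344
Iter 3: z = -0.2127 + 2.5894i, |z|^2 = 6.7503
Escaped at iteration 3

Answer: 3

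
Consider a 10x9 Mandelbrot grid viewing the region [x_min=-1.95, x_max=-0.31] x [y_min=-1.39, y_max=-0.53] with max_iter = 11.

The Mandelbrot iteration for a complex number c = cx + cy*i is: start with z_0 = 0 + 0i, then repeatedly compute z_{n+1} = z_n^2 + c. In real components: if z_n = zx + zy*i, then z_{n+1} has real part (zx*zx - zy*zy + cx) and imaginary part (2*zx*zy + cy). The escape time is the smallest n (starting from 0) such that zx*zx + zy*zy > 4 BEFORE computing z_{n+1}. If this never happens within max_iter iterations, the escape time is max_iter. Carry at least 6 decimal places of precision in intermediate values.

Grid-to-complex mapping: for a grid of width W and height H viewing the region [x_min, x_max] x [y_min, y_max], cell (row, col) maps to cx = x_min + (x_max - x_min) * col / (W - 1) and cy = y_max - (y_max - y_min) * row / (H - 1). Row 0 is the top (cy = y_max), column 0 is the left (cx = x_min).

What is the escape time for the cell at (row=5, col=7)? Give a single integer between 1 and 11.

Answer: 3

Derivation:
z_0 = 0 + 0i, c = -0.6744 + -1.0675i
Iter 1: z = -0.6744 + -1.0675i, |z|^2 = 1.5944
Iter 2: z = -1.3591 + 0.3724i, |z|^2 = 1.9859
Iter 3: z = 1.0341 + -2.0799i, |z|^2 = 5.3952
Escaped at iteration 3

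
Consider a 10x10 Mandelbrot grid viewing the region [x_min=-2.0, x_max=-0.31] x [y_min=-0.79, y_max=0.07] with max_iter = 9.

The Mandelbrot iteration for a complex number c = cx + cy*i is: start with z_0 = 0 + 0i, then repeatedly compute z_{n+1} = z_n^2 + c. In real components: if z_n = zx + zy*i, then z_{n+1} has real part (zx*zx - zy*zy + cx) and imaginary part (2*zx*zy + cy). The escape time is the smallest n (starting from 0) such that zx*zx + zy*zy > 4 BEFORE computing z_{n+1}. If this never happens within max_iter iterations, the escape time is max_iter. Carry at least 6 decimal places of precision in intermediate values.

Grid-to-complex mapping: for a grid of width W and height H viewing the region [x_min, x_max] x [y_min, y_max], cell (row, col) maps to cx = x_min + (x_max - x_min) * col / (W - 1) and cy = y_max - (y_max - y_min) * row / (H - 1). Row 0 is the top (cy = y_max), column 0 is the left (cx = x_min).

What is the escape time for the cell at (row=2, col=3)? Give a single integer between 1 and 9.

z_0 = 0 + 0i, c = -1.4367 + -0.1211i
Iter 1: z = -1.4367 + -0.1211i, |z|^2 = 2.0787
Iter 2: z = 0.6127 + 0.2269i, |z|^2 = 0.4268
Iter 3: z = -1.1128 + 0.1569i, |z|^2 = 1.2629
Iter 4: z = -0.2230 + -0.4703i, |z|^2 = 0.2709
Iter 5: z = -1.6081 + 0.0887i, |z|^2 = 2.5939
Iter 6: z = 1.1415 + -0.4063i, |z|^2 = 1.4680
Iter 7: z = -0.2988 + -1.0486i, |z|^2 = 1.1889
Iter 8: z = -2.4470 + 0.5055i, |z|^2 = 6.2434
Escaped at iteration 8

Answer: 8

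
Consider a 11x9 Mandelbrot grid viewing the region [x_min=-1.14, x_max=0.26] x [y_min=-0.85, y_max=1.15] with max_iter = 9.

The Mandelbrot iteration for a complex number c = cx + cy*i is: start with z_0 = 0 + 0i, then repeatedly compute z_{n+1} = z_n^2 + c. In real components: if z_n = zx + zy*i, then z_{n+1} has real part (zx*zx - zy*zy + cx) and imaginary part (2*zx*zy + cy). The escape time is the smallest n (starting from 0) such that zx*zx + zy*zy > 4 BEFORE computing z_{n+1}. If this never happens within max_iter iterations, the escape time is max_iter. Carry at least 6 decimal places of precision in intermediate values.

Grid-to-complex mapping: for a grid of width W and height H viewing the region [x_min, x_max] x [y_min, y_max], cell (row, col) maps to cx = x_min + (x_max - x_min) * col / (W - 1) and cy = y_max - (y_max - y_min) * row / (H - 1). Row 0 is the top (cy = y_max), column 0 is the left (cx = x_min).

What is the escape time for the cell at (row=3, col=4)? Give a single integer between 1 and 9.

z_0 = 0 + 0i, c = -0.5800 + 0.4000i
Iter 1: z = -0.5800 + 0.4000i, |z|^2 = 0.4964
Iter 2: z = -0.4036 + -0.0640i, |z|^2 = 0.1670
Iter 3: z = -0.4212 + 0.4517i, |z|^2 = 0.3814
Iter 4: z = -0.6066 + 0.0195i, |z|^2 = 0.3683
Iter 5: z = -0.2124 + 0.3763i, |z|^2 = 0.1867
Iter 6: z = -0.6765 + 0.2401i, |z|^2 = 0.5153
Iter 7: z = -0.1800 + 0.0751i, |z|^2 = 0.0381
Iter 8: z = -0.5532 + 0.3729i, |z|^2 = 0.4452

Answer: 9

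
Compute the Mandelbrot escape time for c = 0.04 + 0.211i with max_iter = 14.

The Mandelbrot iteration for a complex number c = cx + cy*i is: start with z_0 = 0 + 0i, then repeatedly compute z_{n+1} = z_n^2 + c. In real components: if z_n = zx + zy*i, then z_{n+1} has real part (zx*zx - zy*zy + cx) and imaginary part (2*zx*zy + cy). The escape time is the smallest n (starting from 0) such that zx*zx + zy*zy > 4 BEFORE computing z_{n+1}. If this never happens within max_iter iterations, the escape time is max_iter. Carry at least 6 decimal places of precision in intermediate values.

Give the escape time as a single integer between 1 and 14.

Answer: 14

Derivation:
z_0 = 0 + 0i, c = 0.0400 + 0.2110i
Iter 1: z = 0.0400 + 0.2110i, |z|^2 = 0.0461
Iter 2: z = -0.0029 + 0.2279i, |z|^2 = 0.0519
Iter 3: z = -0.0119 + 0.2097i, |z|^2 = 0.0441
Iter 4: z = -0.0038 + 0.2060i, |z|^2 = 0.0425
Iter 5: z = -0.0024 + 0.2094i, |z|^2 = 0.0439
Iter 6: z = -0.0039 + 0.2100i, |z|^2 = 0.0441
Iter 7: z = -0.0041 + 0.2094i, |z|^2 = 0.0439
Iter 8: z = -0.0038 + 0.2093i, |z|^2 = 0.0438
Iter 9: z = -0.0038 + 0.2094i, |z|^2 = 0.0439
Iter 10: z = -0.0038 + 0.2094i, |z|^2 = 0.0439
Iter 11: z = -0.0038 + 0.2094i, |z|^2 = 0.0439
Iter 12: z = -0.0038 + 0.2094i, |z|^2 = 0.0439
Iter 13: z = -0.0038 + 0.2094i, |z|^2 = 0.0439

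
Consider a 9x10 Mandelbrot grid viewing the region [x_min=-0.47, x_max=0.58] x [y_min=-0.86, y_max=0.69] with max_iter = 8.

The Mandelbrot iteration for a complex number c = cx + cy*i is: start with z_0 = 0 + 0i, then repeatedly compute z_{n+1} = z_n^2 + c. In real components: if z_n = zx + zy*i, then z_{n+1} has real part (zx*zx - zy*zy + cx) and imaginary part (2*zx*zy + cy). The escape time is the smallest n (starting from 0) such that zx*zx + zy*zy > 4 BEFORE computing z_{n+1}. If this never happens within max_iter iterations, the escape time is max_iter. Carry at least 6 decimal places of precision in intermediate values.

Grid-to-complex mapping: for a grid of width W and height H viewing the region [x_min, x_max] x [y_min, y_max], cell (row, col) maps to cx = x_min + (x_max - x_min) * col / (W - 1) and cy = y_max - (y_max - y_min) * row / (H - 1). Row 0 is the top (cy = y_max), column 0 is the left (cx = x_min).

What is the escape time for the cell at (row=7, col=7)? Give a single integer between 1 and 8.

Answer: 6

Derivation:
z_0 = 0 + 0i, c = 0.4487 + -0.5156i
Iter 1: z = 0.4487 + -0.5156i, |z|^2 = 0.4672
Iter 2: z = 0.3843 + -0.9783i, |z|^2 = 1.1047
Iter 3: z = -0.3605 + -1.2675i, |z|^2 = 1.7366
Iter 4: z = -1.0278 + 0.3984i, |z|^2 = 1.2152
Iter 5: z = 1.3464 + -1.3346i, |z|^2 = 3.5941
Iter 6: z = 0.4805 + -4.1095i, |z|^2 = 17.1188
Escaped at iteration 6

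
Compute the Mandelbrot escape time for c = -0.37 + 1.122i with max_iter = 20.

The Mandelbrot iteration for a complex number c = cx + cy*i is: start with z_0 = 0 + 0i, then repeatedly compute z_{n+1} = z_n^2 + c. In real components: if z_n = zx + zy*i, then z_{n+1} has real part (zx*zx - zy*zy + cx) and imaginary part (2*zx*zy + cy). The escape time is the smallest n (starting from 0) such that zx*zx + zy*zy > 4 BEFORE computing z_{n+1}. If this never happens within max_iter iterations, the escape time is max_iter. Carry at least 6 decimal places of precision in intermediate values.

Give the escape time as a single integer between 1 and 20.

Answer: 4

Derivation:
z_0 = 0 + 0i, c = -0.3700 + 1.1220i
Iter 1: z = -0.3700 + 1.1220i, |z|^2 = 1.3958
Iter 2: z = -1.4920 + 0.2917i, |z|^2 = 2.3111
Iter 3: z = 1.7709 + 0.2515i, |z|^2 = 3.1994
Iter 4: z = 2.7029 + 2.0128i, |z|^2 = 11.3571
Escaped at iteration 4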